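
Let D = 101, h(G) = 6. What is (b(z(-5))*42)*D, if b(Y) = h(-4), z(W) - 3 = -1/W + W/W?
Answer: 25452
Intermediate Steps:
z(W) = 4 - 1/W (z(W) = 3 + (-1/W + W/W) = 3 + (-1/W + 1) = 3 + (1 - 1/W) = 4 - 1/W)
b(Y) = 6
(b(z(-5))*42)*D = (6*42)*101 = 252*101 = 25452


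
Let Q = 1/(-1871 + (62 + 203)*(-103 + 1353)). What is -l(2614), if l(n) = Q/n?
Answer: -1/860996706 ≈ -1.1614e-9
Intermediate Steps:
Q = 1/329379 (Q = 1/(-1871 + 265*1250) = 1/(-1871 + 331250) = 1/329379 ≈ 3.0360e-6)
l(n) = 1/(329379*n)
-l(2614) = -1/(329379*2614) = -1*1/860996706 = -1/860996706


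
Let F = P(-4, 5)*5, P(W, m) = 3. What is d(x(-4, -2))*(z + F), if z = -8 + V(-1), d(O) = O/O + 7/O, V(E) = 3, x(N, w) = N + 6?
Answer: 45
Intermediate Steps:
x(N, w) = 6 + N
d(O) = 1 + 7/O
F = 15 (F = 3*5 = 15)
z = -5 (z = -8 + 3 = -5)
d(x(-4, -2))*(z + F) = ((7 + (6 - 4))/(6 - 4))*(-5 + 15) = ((7 + 2)/2)*10 = ((½)*9)*10 = (9/2)*10 = 45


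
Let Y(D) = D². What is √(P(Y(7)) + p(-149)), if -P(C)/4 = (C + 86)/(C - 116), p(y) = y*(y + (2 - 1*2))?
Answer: √99696469/67 ≈ 149.03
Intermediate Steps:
p(y) = y² (p(y) = y*(y + (2 - 2)) = y*(y + 0) = y*y = y²)
P(C) = -4*(86 + C)/(-116 + C) (P(C) = -4*(C + 86)/(C - 116) = -4*(86 + C)/(-116 + C))
√(P(Y(7)) + p(-149)) = √(4*(-86 - 1*7²)/(-116 + 7²) + (-149)²) = √(4*(-86 - 1*49)/(-116 + 49) + 22201) = √(4*(-86 - 49)/(-67) + 22201) = √(4*(-1/67)*(-135) + 22201) = √(540/67 + 22201) = √(1488007/67) = √99696469/67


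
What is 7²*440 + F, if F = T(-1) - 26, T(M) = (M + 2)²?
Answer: 21535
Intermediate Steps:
T(M) = (2 + M)²
F = -25 (F = (2 - 1)² - 26 = 1² - 26 = 1 - 26 = -25)
7²*440 + F = 7²*440 - 25 = 49*440 - 25 = 21560 - 25 = 21535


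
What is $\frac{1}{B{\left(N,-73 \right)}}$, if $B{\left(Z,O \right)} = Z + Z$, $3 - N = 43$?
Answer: $- \frac{1}{80} \approx -0.0125$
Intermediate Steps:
$N = -40$ ($N = 3 - 43 = -40$)
$B{\left(Z,O \right)} = 2 Z$
$\frac{1}{B{\left(N,-73 \right)}} = \frac{1}{2 \left(-40\right)} = \frac{1}{-80} = - \frac{1}{80}$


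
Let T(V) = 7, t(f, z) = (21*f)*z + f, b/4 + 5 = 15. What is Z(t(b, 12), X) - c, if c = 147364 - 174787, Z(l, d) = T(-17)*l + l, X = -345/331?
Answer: 108383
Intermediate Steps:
b = 40 (b = -20 + 4*15 = -20 + 60 = 40)
t(f, z) = f + 21*f*z (t(f, z) = 21*f*z + f = f + 21*f*z)
X = -345/331 (X = -345*1/331 = -345/331 ≈ -1.0423)
Z(l, d) = 8*l (Z(l, d) = 7*l + l = 8*l)
c = -27423
Z(t(b, 12), X) - c = 8*(40*(1 + 21*12)) - 1*(-27423) = 8*(40*(1 + 252)) + 27423 = 8*(40*253) + 27423 = 8*10120 + 27423 = 80960 + 27423 = 108383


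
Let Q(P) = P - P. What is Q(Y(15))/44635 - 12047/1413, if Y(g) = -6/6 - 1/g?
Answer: -12047/1413 ≈ -8.5258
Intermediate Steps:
Y(g) = -1 - 1/g (Y(g) = -6*1/6 - 1/g = -1 - 1/g)
Q(P) = 0
Q(Y(15))/44635 - 12047/1413 = 0/44635 - 12047/1413 = 0*(1/44635) - 12047*1/1413 = 0 - 12047/1413 = -12047/1413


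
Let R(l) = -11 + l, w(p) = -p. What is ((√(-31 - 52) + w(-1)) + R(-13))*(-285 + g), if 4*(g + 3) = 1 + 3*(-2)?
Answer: 26611/4 - 1157*I*√83/4 ≈ 6652.8 - 2635.2*I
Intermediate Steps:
g = -17/4 (g = -3 + (1 + 3*(-2))/4 = -3 + (1 - 6)/4 = -3 + (¼)*(-5) = -3 - 5/4 = -17/4 ≈ -4.2500)
((√(-31 - 52) + w(-1)) + R(-13))*(-285 + g) = ((√(-31 - 52) - 1*(-1)) + (-11 - 13))*(-285 - 17/4) = ((√(-83) + 1) - 24)*(-1157/4) = ((I*√83 + 1) - 24)*(-1157/4) = ((1 + I*√83) - 24)*(-1157/4) = (-23 + I*√83)*(-1157/4) = 26611/4 - 1157*I*√83/4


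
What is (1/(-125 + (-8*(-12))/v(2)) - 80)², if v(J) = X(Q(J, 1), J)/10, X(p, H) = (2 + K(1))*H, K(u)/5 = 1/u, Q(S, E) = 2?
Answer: 999002449/156025 ≈ 6402.8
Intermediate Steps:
K(u) = 5/u
X(p, H) = 7*H (X(p, H) = (2 + 5/1)*H = (2 + 5*1)*H = (2 + 5)*H = 7*H)
v(J) = 7*J/10 (v(J) = (7*J)/10 = (7*J)*(⅒) = 7*J/10)
(1/(-125 + (-8*(-12))/v(2)) - 80)² = (1/(-125 + (-8*(-12))/(((7/10)*2))) - 80)² = (1/(-125 + 96/(7/5)) - 80)² = (1/(-125 + 96*(5/7)) - 80)² = (1/(-125 + 480/7) - 80)² = (1/(-395/7) - 80)² = (-7/395 - 80)² = (-31607/395)² = 999002449/156025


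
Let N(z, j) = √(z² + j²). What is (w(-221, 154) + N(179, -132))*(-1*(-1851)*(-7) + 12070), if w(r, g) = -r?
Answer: -196027 - 887*√49465 ≈ -3.9330e+5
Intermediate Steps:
N(z, j) = √(j² + z²)
(w(-221, 154) + N(179, -132))*(-1*(-1851)*(-7) + 12070) = (-1*(-221) + √((-132)² + 179²))*(-1*(-1851)*(-7) + 12070) = (221 + √(17424 + 32041))*(1851*(-7) + 12070) = (221 + √49465)*(-12957 + 12070) = (221 + √49465)*(-887) = -196027 - 887*√49465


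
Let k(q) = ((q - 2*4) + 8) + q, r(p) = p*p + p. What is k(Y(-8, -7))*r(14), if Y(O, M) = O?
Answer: -3360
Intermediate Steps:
r(p) = p + p² (r(p) = p² + p = p + p²)
k(q) = 2*q (k(q) = ((q - 8) + 8) + q = ((-8 + q) + 8) + q = q + q = 2*q)
k(Y(-8, -7))*r(14) = (2*(-8))*(14*(1 + 14)) = -224*15 = -16*210 = -3360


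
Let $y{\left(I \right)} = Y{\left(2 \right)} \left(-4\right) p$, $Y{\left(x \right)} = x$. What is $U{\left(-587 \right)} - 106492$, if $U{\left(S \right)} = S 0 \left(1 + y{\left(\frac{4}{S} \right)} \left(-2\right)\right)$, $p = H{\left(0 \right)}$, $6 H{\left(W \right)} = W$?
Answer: $-106492$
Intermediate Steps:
$H{\left(W \right)} = \frac{W}{6}$
$p = 0$ ($p = \frac{1}{6} \cdot 0 = 0$)
$y{\left(I \right)} = 0$ ($y{\left(I \right)} = 2 \left(-4\right) 0 = \left(-8\right) 0 = 0$)
$U{\left(S \right)} = 0$ ($U{\left(S \right)} = S 0 \left(1 + 0 \left(-2\right)\right) = 0 \left(1 + 0\right) = 0 \cdot 1 = 0$)
$U{\left(-587 \right)} - 106492 = 0 - 106492 = -106492$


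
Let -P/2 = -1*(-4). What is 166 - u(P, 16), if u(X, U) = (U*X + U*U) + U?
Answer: 22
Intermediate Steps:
P = -8 (P = -(-2)*(-4) = -2*4 = -8)
u(X, U) = U + U**2 + U*X (u(X, U) = (U*X + U**2) + U = (U**2 + U*X) + U = U + U**2 + U*X)
166 - u(P, 16) = 166 - 16*(1 + 16 - 8) = 166 - 16*9 = 166 - 1*144 = 166 - 144 = 22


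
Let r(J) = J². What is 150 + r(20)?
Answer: 550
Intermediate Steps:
150 + r(20) = 150 + 20² = 150 + 400 = 550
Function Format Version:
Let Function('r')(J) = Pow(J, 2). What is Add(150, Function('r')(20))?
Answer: 550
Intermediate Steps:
Add(150, Function('r')(20)) = Add(150, Pow(20, 2)) = Add(150, 400) = 550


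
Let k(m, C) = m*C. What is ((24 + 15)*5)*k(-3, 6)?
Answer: -3510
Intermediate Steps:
k(m, C) = C*m
((24 + 15)*5)*k(-3, 6) = ((24 + 15)*5)*(6*(-3)) = (39*5)*(-18) = 195*(-18) = -3510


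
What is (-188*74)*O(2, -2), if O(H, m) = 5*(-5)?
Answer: 347800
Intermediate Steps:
O(H, m) = -25
(-188*74)*O(2, -2) = -188*74*(-25) = -13912*(-25) = 347800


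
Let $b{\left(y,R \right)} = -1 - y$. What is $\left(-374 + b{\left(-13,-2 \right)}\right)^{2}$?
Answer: $131044$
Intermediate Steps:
$\left(-374 + b{\left(-13,-2 \right)}\right)^{2} = \left(-374 - -12\right)^{2} = \left(-374 + \left(-1 + 13\right)\right)^{2} = \left(-374 + 12\right)^{2} = \left(-362\right)^{2} = 131044$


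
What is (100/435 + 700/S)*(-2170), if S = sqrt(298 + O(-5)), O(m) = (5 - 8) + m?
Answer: -43400/87 - 151900*sqrt(290)/29 ≈ -89698.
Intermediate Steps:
O(m) = -3 + m
S = sqrt(290) (S = sqrt(298 + (-3 - 5)) = sqrt(298 - 8) = sqrt(290) ≈ 17.029)
(100/435 + 700/S)*(-2170) = (100/435 + 700/(sqrt(290)))*(-2170) = (100*(1/435) + 700*(sqrt(290)/290))*(-2170) = (20/87 + 70*sqrt(290)/29)*(-2170) = -43400/87 - 151900*sqrt(290)/29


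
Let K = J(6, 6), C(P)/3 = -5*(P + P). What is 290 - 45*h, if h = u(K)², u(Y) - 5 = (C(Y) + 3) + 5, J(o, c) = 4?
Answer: -514915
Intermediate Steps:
C(P) = -30*P (C(P) = 3*(-5*(P + P)) = 3*(-10*P) = -30*P)
K = 4
u(Y) = 13 - 30*Y (u(Y) = 5 + ((-30*Y + 3) + 5) = 5 + ((3 - 30*Y) + 5) = 5 + (8 - 30*Y) = 13 - 30*Y)
h = 11449 (h = (13 - 30*4)² = (13 - 120)² = (-107)² = 11449)
290 - 45*h = 290 - 45*11449 = 290 - 515205 = -514915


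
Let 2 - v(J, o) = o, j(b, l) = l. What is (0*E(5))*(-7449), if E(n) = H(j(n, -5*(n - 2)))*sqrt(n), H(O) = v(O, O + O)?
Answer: 0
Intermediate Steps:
v(J, o) = 2 - o
H(O) = 2 - 2*O (H(O) = 2 - (O + O) = 2 - 2*O)
E(n) = sqrt(n)*(-18 + 10*n) (E(n) = (2 - (-10)*(n - 2))*sqrt(n) = (2 - (-10)*(-2 + n))*sqrt(n) = (2 - 2*(10 - 5*n))*sqrt(n) = (2 + (-20 + 10*n))*sqrt(n) = (-18 + 10*n)*sqrt(n) = sqrt(n)*(-18 + 10*n))
(0*E(5))*(-7449) = (0*(sqrt(5)*(-18 + 10*5)))*(-7449) = (0*(sqrt(5)*(-18 + 50)))*(-7449) = (0*(sqrt(5)*32))*(-7449) = (0*(32*sqrt(5)))*(-7449) = 0*(-7449) = 0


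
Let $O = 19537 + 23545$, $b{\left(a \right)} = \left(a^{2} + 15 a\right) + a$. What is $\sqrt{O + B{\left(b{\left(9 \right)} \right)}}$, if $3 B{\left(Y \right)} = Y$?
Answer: $\sqrt{43157} \approx 207.74$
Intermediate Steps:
$b{\left(a \right)} = a^{2} + 16 a$
$B{\left(Y \right)} = \frac{Y}{3}$
$O = 43082$
$\sqrt{O + B{\left(b{\left(9 \right)} \right)}} = \sqrt{43082 + \frac{9 \left(16 + 9\right)}{3}} = \sqrt{43082 + \frac{9 \cdot 25}{3}} = \sqrt{43082 + \frac{1}{3} \cdot 225} = \sqrt{43082 + 75} = \sqrt{43157}$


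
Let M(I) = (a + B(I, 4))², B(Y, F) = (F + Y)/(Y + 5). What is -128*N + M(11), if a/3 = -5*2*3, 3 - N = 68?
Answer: 4160545/256 ≈ 16252.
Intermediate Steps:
N = -65 (N = 3 - 1*68 = 3 - 68 = -65)
a = -90 (a = 3*(-5*2*3) = 3*(-10*3) = 3*(-30) = -90)
B(Y, F) = (F + Y)/(5 + Y)
M(I) = (-90 + (4 + I)/(5 + I))²
-128*N + M(11) = -128*(-65) + (446 + 89*11)²/(5 + 11)² = 8320 + (446 + 979)²/16² = 8320 + (1/256)*1425² = 8320 + (1/256)*2030625 = 8320 + 2030625/256 = 4160545/256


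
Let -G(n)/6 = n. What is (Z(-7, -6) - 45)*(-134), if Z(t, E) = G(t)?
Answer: 402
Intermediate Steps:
G(n) = -6*n
Z(t, E) = -6*t
(Z(-7, -6) - 45)*(-134) = (-6*(-7) - 45)*(-134) = (42 - 45)*(-134) = -3*(-134) = 402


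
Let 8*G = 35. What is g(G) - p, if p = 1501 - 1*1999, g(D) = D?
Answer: 4019/8 ≈ 502.38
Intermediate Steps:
G = 35/8 (G = (⅛)*35 = 35/8 ≈ 4.3750)
p = -498 (p = 1501 - 1999 = -498)
g(G) - p = 35/8 - 1*(-498) = 35/8 + 498 = 4019/8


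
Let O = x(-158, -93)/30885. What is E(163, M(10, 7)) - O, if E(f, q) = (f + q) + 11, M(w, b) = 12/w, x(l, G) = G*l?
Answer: 1798786/10295 ≈ 174.72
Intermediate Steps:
O = 4898/10295 (O = -93*(-158)/30885 = 14694*(1/30885) = 4898/10295 ≈ 0.47576)
E(f, q) = 11 + f + q
E(163, M(10, 7)) - O = (11 + 163 + 12/10) - 1*4898/10295 = (11 + 163 + 12*(⅒)) - 4898/10295 = (11 + 163 + 6/5) - 4898/10295 = 876/5 - 4898/10295 = 1798786/10295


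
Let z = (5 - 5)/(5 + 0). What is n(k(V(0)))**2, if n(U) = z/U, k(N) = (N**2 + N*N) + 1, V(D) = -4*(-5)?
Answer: 0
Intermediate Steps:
V(D) = 20
k(N) = 1 + 2*N**2 (k(N) = (N**2 + N**2) + 1 = 2*N**2 + 1 = 1 + 2*N**2)
z = 0 (z = 0/5 = 0*(1/5) = 0)
n(U) = 0 (n(U) = 0/U = 0)
n(k(V(0)))**2 = 0**2 = 0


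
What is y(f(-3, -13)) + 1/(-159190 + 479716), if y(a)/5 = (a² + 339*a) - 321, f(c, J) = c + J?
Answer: -8796836069/320526 ≈ -27445.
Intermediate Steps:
f(c, J) = J + c
y(a) = -1605 + 5*a² + 1695*a (y(a) = 5*((a² + 339*a) - 321) = 5*(-321 + a² + 339*a) = -1605 + 5*a² + 1695*a)
y(f(-3, -13)) + 1/(-159190 + 479716) = (-1605 + 5*(-13 - 3)² + 1695*(-13 - 3)) + 1/(-159190 + 479716) = (-1605 + 5*(-16)² + 1695*(-16)) + 1/320526 = (-1605 + 5*256 - 27120) + 1/320526 = (-1605 + 1280 - 27120) + 1/320526 = -27445 + 1/320526 = -8796836069/320526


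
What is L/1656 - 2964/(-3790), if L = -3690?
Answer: -252131/174340 ≈ -1.4462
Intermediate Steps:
L/1656 - 2964/(-3790) = -3690/1656 - 2964/(-3790) = -3690*1/1656 - 2964*(-1/3790) = -205/92 + 1482/1895 = -252131/174340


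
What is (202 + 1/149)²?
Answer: 905949801/22201 ≈ 40807.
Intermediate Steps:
(202 + 1/149)² = (30099/149)² = 905949801/22201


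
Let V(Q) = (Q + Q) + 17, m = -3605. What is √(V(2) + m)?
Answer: 16*I*√14 ≈ 59.867*I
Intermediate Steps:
V(Q) = 17 + 2*Q (V(Q) = 2*Q + 17 = 17 + 2*Q)
√(V(2) + m) = √((17 + 2*2) - 3605) = √((17 + 4) - 3605) = √(21 - 3605) = √(-3584) = 16*I*√14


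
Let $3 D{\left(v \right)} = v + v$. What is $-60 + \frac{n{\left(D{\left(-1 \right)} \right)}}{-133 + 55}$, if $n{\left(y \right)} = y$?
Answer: $- \frac{7019}{117} \approx -59.991$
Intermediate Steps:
$D{\left(v \right)} = \frac{2 v}{3}$ ($D{\left(v \right)} = \frac{v + v}{3} = \frac{2 v}{3}$)
$-60 + \frac{n{\left(D{\left(-1 \right)} \right)}}{-133 + 55} = -60 + \frac{\frac{2}{3} \left(-1\right)}{-133 + 55} = -60 - \frac{2}{3 \left(-78\right)} = -60 - - \frac{1}{117} = -60 + \frac{1}{117} = - \frac{7019}{117}$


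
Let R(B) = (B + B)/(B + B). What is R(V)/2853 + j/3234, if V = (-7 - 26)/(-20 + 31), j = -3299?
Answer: -3136271/3075534 ≈ -1.0197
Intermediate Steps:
V = -3 (V = -33/11 = -33*1/11 = -3)
R(B) = 1 (R(B) = (2*B)/((2*B)) = (2*B)*(1/(2*B)) = 1)
R(V)/2853 + j/3234 = 1/2853 - 3299/3234 = -3136271/3075534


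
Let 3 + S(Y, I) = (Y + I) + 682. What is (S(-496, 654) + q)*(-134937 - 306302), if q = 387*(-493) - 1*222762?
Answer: 182106395124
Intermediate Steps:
S(Y, I) = 679 + I + Y (S(Y, I) = -3 + ((Y + I) + 682) = -3 + ((I + Y) + 682) = -3 + (682 + I + Y) = 679 + I + Y)
q = -413553 (q = -190791 - 222762 = -413553)
(S(-496, 654) + q)*(-134937 - 306302) = ((679 + 654 - 496) - 413553)*(-134937 - 306302) = (837 - 413553)*(-441239) = -412716*(-441239) = 182106395124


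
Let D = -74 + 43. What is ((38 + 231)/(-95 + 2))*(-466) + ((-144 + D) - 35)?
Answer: 105824/93 ≈ 1137.9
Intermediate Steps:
D = -31
((38 + 231)/(-95 + 2))*(-466) + ((-144 + D) - 35) = ((38 + 231)/(-95 + 2))*(-466) + ((-144 - 31) - 35) = (269/(-93))*(-466) + (-175 - 35) = (269*(-1/93))*(-466) - 210 = -269/93*(-466) - 210 = 125354/93 - 210 = 105824/93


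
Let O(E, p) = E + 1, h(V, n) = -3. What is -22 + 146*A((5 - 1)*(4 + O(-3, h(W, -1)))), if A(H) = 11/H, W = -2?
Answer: 715/4 ≈ 178.75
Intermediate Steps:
O(E, p) = 1 + E
-22 + 146*A((5 - 1)*(4 + O(-3, h(W, -1)))) = -22 + 146*(11/(((5 - 1)*(4 + (1 - 3))))) = -22 + 146*(11/((4*(4 - 2)))) = -22 + 146*(11/((4*2))) = -22 + 146*(11/8) = -22 + 803/4 = 715/4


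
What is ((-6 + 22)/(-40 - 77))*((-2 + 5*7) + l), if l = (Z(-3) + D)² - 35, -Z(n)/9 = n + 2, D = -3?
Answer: -544/117 ≈ -4.6496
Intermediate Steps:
Z(n) = -18 - 9*n (Z(n) = -9*(n + 2) = -9*(2 + n) = -18 - 9*n)
l = 1 (l = ((-18 - 9*(-3)) - 3)² - 35 = ((-18 + 27) - 3)² - 35 = (9 - 3)² - 35 = 6² - 35 = 36 - 35 = 1)
((-6 + 22)/(-40 - 77))*((-2 + 5*7) + l) = ((-6 + 22)/(-40 - 77))*((-2 + 5*7) + 1) = (16/(-117))*((-2 + 35) + 1) = (16*(-1/117))*(33 + 1) = -16/117*34 = -544/117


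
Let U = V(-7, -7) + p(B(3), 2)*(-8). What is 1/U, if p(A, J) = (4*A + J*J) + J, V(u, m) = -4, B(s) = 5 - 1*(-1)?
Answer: -1/244 ≈ -0.0040984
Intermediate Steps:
B(s) = 6 (B(s) = 5 + 1 = 6)
p(A, J) = J + J**2 + 4*A (p(A, J) = (4*A + J**2) + J = (J**2 + 4*A) + J = J + J**2 + 4*A)
U = -244 (U = -4 + (2 + 2**2 + 4*6)*(-8) = -4 + (2 + 4 + 24)*(-8) = -4 + 30*(-8) = -4 - 240 = -244)
1/U = 1/(-244) = -1/244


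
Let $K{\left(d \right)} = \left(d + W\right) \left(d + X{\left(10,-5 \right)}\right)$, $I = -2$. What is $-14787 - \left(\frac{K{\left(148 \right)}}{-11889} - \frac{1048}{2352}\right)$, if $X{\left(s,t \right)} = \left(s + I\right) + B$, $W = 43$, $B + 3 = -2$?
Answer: $- \frac{17225313443}{1165122} \approx -14784.0$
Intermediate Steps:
$B = -5$ ($B = -3 - 2 = -5$)
$X{\left(s,t \right)} = -7 + s$ ($X{\left(s,t \right)} = \left(s - 2\right) - 5 = \left(-2 + s\right) - 5 = -7 + s$)
$K{\left(d \right)} = \left(3 + d\right) \left(43 + d\right)$ ($K{\left(d \right)} = \left(d + 43\right) \left(d + \left(-7 + 10\right)\right) = \left(43 + d\right) \left(d + 3\right) = \left(43 + d\right) \left(3 + d\right) = \left(3 + d\right) \left(43 + d\right)$)
$-14787 - \left(\frac{K{\left(148 \right)}}{-11889} - \frac{1048}{2352}\right) = -14787 - \left(\frac{129 + 148^{2} + 46 \cdot 148}{-11889} - \frac{1048}{2352}\right) = -14787 - \left(\left(129 + 21904 + 6808\right) \left(- \frac{1}{11889}\right) - \frac{131}{294}\right) = -14787 - \left(28841 \left(- \frac{1}{11889}\right) - \frac{131}{294}\right) = -14787 - \left(- \frac{28841}{11889} - \frac{131}{294}\right) = -14787 - - \frac{3345571}{1165122} = -14787 + \frac{3345571}{1165122} = - \frac{17225313443}{1165122}$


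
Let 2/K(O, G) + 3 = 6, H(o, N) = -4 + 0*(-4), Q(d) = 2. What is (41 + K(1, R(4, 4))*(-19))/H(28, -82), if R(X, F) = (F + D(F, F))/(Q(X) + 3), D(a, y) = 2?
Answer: -85/12 ≈ -7.0833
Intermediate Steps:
H(o, N) = -4 (H(o, N) = -4 + 0 = -4)
R(X, F) = 2/5 + F/5 (R(X, F) = (F + 2)/(2 + 3) = (2 + F)/5 = (2 + F)*(1/5) = 2/5 + F/5)
K(O, G) = 2/3 (K(O, G) = 2/(-3 + 6) = 2/3)
(41 + K(1, R(4, 4))*(-19))/H(28, -82) = (41 + (2/3)*(-19))/(-4) = (41 - 38/3)*(-1/4) = (85/3)*(-1/4) = -85/12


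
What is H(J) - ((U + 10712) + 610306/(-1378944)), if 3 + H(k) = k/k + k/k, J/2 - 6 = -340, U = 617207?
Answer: -432932953087/689472 ≈ -6.2792e+5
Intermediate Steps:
J = -668 (J = 12 + 2*(-340) = 12 - 680 = -668)
H(k) = -1 (H(k) = -3 + (k/k + k/k) = -3 + (1 + 1) = -3 + 2 = -1)
H(J) - ((U + 10712) + 610306/(-1378944)) = -1 - ((617207 + 10712) + 610306/(-1378944)) = -1 - (627919 + 610306*(-1/1378944)) = -1 - (627919 - 305153/689472) = -1 - 1*432932263615/689472 = -1 - 432932263615/689472 = -432932953087/689472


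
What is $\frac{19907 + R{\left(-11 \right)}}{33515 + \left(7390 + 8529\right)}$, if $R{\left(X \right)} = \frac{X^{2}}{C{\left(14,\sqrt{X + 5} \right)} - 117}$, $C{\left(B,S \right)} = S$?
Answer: $\frac{4130488}{10257555} - \frac{i \sqrt{6}}{5595030} \approx 0.40268 - 4.378 \cdot 10^{-7} i$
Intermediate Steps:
$R{\left(X \right)} = \frac{X^{2}}{-117 + \sqrt{5 + X}}$ ($R{\left(X \right)} = \frac{X^{2}}{\sqrt{X + 5} - 117} = \frac{X^{2}}{\sqrt{5 + X} - 117} = \frac{X^{2}}{-117 + \sqrt{5 + X}}$)
$\frac{19907 + R{\left(-11 \right)}}{33515 + \left(7390 + 8529\right)} = \frac{19907 + \frac{\left(-11\right)^{2}}{-117 + \sqrt{5 - 11}}}{33515 + \left(7390 + 8529\right)} = \frac{19907 + \frac{121}{-117 + \sqrt{-6}}}{33515 + 15919} = \frac{19907 + \frac{121}{-117 + i \sqrt{6}}}{49434} = \left(19907 + \frac{121}{-117 + i \sqrt{6}}\right) \frac{1}{49434} = \frac{19907}{49434} + \frac{11}{4494 \left(-117 + i \sqrt{6}\right)}$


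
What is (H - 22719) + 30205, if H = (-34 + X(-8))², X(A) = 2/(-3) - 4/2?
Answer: 79474/9 ≈ 8830.4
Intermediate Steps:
X(A) = -8/3 (X(A) = 2*(-⅓) - 4*½ = -⅔ - 2 = -8/3)
H = 12100/9 (H = (-34 - 8/3)² = (-110/3)² = 12100/9 ≈ 1344.4)
(H - 22719) + 30205 = (12100/9 - 22719) + 30205 = -192371/9 + 30205 = 79474/9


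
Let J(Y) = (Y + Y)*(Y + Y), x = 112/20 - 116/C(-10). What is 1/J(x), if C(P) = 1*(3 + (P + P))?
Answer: 7225/4460544 ≈ 0.0016198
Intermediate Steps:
C(P) = 3 + 2*P (C(P) = 1*(3 + 2*P) = 3 + 2*P)
x = 1056/85 (x = 112/20 - 116/(3 + 2*(-10)) = 112*(1/20) - 116/(3 - 20) = 28/5 - 116/(-17) = 28/5 - 116*(-1/17) = 28/5 + 116/17 = 1056/85 ≈ 12.424)
J(Y) = 4*Y**2 (J(Y) = (2*Y)*(2*Y) = 4*Y**2)
1/J(x) = 1/(4*(1056/85)**2) = 1/(4*(1115136/7225)) = 1/(4460544/7225) = 7225/4460544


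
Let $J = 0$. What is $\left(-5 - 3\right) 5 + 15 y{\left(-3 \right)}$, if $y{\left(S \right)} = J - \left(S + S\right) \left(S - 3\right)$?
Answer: $-580$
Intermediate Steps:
$y{\left(S \right)} = - 2 S \left(-3 + S\right)$ ($y{\left(S \right)} = 0 - \left(S + S\right) \left(S - 3\right) = 0 - 2 S \left(-3 + S\right) = - 2 S \left(-3 + S\right)$)
$\left(-5 - 3\right) 5 + 15 y{\left(-3 \right)} = \left(-5 - 3\right) 5 + 15 \cdot 2 \left(-3\right) \left(3 - -3\right) = \left(-8\right) 5 + 15 \cdot 2 \left(-3\right) \left(3 + 3\right) = -40 + 15 \cdot 2 \left(-3\right) 6 = -40 + 15 \left(-36\right) = -40 - 540 = -580$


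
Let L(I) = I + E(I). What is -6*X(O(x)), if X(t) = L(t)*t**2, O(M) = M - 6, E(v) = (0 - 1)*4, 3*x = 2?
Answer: 14336/9 ≈ 1592.9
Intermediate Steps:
x = 2/3 (x = (1/3)*2 = 2/3 ≈ 0.66667)
E(v) = -4 (E(v) = -1*4 = -4)
O(M) = -6 + M
L(I) = -4 + I (L(I) = I - 4 = -4 + I)
X(t) = t**2*(-4 + t) (X(t) = (-4 + t)*t**2 = t**2*(-4 + t))
-6*X(O(x)) = -6*(-6 + 2/3)**2*(-4 + (-6 + 2/3)) = -6*(-16/3)**2*(-4 - 16/3) = -512*(-28)/(3*3) = -6*(-7168/27) = 14336/9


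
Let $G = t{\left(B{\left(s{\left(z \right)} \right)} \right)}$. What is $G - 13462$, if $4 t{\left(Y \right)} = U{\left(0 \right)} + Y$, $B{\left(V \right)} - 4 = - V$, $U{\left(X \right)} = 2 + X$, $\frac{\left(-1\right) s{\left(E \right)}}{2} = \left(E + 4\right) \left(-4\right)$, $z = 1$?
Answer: $- \frac{26941}{2} \approx -13471.0$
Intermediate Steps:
$s{\left(E \right)} = 32 + 8 E$ ($s{\left(E \right)} = - 2 \left(E + 4\right) \left(-4\right) = - 2 \left(4 + E\right) \left(-4\right) = - 2 \left(-16 - 4 E\right) = 32 + 8 E$)
$B{\left(V \right)} = 4 - V$
$t{\left(Y \right)} = \frac{1}{2} + \frac{Y}{4}$ ($t{\left(Y \right)} = \frac{\left(2 + 0\right) + Y}{4} = \frac{2 + Y}{4} = \frac{1}{2} + \frac{Y}{4}$)
$G = - \frac{17}{2}$ ($G = \frac{1}{2} + \frac{4 - \left(32 + 8 \cdot 1\right)}{4} = \frac{1}{2} + \frac{4 - \left(32 + 8\right)}{4} = \frac{1}{2} + \frac{4 - 40}{4} = \frac{1}{2} + \frac{1}{4} \left(-36\right) = \frac{1}{2} - 9 = - \frac{17}{2} \approx -8.5$)
$G - 13462 = - \frac{17}{2} - 13462 = - \frac{26941}{2}$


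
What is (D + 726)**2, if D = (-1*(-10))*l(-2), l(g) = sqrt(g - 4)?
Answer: 526476 + 14520*I*sqrt(6) ≈ 5.2648e+5 + 35567.0*I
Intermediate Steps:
l(g) = sqrt(-4 + g)
D = 10*I*sqrt(6) (D = (-1*(-10))*sqrt(-4 - 2) = 10*sqrt(-6) = 10*(I*sqrt(6)) = 10*I*sqrt(6) ≈ 24.495*I)
(D + 726)**2 = (10*I*sqrt(6) + 726)**2 = (726 + 10*I*sqrt(6))**2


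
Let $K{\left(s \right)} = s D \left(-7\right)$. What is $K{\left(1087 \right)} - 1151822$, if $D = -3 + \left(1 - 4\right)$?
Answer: $-1106168$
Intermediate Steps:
$D = -6$ ($D = -3 + \left(1 - 4\right) = -3 - 3 = -6$)
$K{\left(s \right)} = 42 s$ ($K{\left(s \right)} = s \left(-6\right) \left(-7\right) = - 6 s \left(-7\right) = 42 s$)
$K{\left(1087 \right)} - 1151822 = 42 \cdot 1087 - 1151822 = 45654 - 1151822 = -1106168$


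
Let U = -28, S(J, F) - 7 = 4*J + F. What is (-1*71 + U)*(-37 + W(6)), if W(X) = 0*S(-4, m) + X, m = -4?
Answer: 3069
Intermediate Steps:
S(J, F) = 7 + F + 4*J (S(J, F) = 7 + (4*J + F) = 7 + (F + 4*J) = 7 + F + 4*J)
W(X) = X (W(X) = 0*(7 - 4 + 4*(-4)) + X = 0*(7 - 4 - 16) + X = 0*(-13) + X = 0 + X = X)
(-1*71 + U)*(-37 + W(6)) = (-1*71 - 28)*(-37 + 6) = (-71 - 28)*(-31) = -99*(-31) = 3069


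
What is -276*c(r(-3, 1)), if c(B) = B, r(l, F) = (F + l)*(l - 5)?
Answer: -4416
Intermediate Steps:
r(l, F) = (-5 + l)*(F + l) (r(l, F) = (F + l)*(-5 + l) = (-5 + l)*(F + l))
-276*c(r(-3, 1)) = -276*((-3)**2 - 5*1 - 5*(-3) + 1*(-3)) = -276*(9 - 5 + 15 - 3) = -276*16 = -4416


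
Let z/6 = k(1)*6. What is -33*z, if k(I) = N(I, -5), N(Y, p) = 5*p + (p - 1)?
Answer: 36828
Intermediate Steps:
N(Y, p) = -1 + 6*p (N(Y, p) = 5*p + (-1 + p) = -1 + 6*p)
k(I) = -31 (k(I) = -1 + 6*(-5) = -1 - 30 = -31)
z = -1116 (z = 6*(-31*6) = 6*(-186) = -1116)
-33*z = -33*(-1116) = 36828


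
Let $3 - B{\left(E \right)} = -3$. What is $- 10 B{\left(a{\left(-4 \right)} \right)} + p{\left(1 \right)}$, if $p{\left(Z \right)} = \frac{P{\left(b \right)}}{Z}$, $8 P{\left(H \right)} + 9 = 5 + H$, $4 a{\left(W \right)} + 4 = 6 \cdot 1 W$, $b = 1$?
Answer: $- \frac{483}{8} \approx -60.375$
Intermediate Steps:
$a{\left(W \right)} = -1 + \frac{3 W}{2}$ ($a{\left(W \right)} = -1 + \frac{6 \cdot 1 W}{4} = -1 + \frac{6 W}{4} = -1 + \frac{3 W}{2}$)
$P{\left(H \right)} = - \frac{1}{2} + \frac{H}{8}$ ($P{\left(H \right)} = - \frac{9}{8} + \frac{5 + H}{8} = - \frac{9}{8} + \left(\frac{5}{8} + \frac{H}{8}\right) = - \frac{1}{2} + \frac{H}{8}$)
$B{\left(E \right)} = 6$ ($B{\left(E \right)} = 3 - -3 = 3 + 3 = 6$)
$p{\left(Z \right)} = - \frac{3}{8 Z}$ ($p{\left(Z \right)} = \frac{- \frac{1}{2} + \frac{1}{8} \cdot 1}{Z} = \frac{- \frac{1}{2} + \frac{1}{8}}{Z} = - \frac{3}{8 Z}$)
$- 10 B{\left(a{\left(-4 \right)} \right)} + p{\left(1 \right)} = \left(-10\right) 6 - \frac{3}{8 \cdot 1} = -60 - \frac{3}{8} = - \frac{483}{8}$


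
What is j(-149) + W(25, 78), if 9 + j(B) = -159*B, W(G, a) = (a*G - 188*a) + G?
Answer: 10993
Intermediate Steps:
W(G, a) = G - 188*a + G*a (W(G, a) = (G*a - 188*a) + G = (-188*a + G*a) + G = G - 188*a + G*a)
j(B) = -9 - 159*B
j(-149) + W(25, 78) = (-9 - 159*(-149)) + (25 - 188*78 + 25*78) = (-9 + 23691) + (25 - 14664 + 1950) = 23682 - 12689 = 10993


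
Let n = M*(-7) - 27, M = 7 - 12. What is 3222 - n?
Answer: 3214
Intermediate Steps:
M = -5
n = 8 (n = -5*(-7) - 27 = 35 - 27 = 8)
3222 - n = 3222 - 1*8 = 3222 - 8 = 3214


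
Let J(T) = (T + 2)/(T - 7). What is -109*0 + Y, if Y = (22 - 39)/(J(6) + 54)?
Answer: -17/46 ≈ -0.36957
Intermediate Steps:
J(T) = (2 + T)/(-7 + T)
Y = -17/46 (Y = (22 - 39)/((2 + 6)/(-7 + 6) + 54) = -17/(8/(-1) + 54) = -17/(-1*8 + 54) = -17/(-8 + 54) = -17/46 ≈ -0.36957)
-109*0 + Y = -109*0 - 17/46 = 0 - 17/46 = -17/46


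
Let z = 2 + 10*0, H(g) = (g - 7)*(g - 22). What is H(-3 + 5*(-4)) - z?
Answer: 1348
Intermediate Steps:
H(g) = (-22 + g)*(-7 + g) (H(g) = (-7 + g)*(-22 + g) = (-22 + g)*(-7 + g))
z = 2 (z = 2 + 0 = 2)
H(-3 + 5*(-4)) - z = (154 + (-3 + 5*(-4))² - 29*(-3 + 5*(-4))) - 1*2 = (154 + (-3 - 20)² - 29*(-3 - 20)) - 2 = (154 + (-23)² - 29*(-23)) - 2 = (154 + 529 + 667) - 2 = 1350 - 2 = 1348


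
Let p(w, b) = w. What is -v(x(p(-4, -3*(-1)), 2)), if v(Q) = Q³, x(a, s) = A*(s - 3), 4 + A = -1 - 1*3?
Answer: -512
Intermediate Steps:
A = -8 (A = -4 + (-1 - 1*3) = -4 + (-1 - 3) = -4 - 4 = -8)
x(a, s) = 24 - 8*s (x(a, s) = -8*(s - 3) = -8*(-3 + s) = 24 - 8*s)
-v(x(p(-4, -3*(-1)), 2)) = -(24 - 8*2)³ = -(24 - 16)³ = -1*8³ = -1*512 = -512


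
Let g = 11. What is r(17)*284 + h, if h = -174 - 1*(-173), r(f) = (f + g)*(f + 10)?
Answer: 214703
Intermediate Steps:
r(f) = (10 + f)*(11 + f) (r(f) = (f + 11)*(f + 10) = (11 + f)*(10 + f) = (10 + f)*(11 + f))
h = -1 (h = -174 + 173 = -1)
r(17)*284 + h = (110 + 17² + 21*17)*284 - 1 = (110 + 289 + 357)*284 - 1 = 756*284 - 1 = 214704 - 1 = 214703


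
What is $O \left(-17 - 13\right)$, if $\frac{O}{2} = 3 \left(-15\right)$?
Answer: $2700$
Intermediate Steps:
$O = -90$ ($O = 2 \cdot 3 \left(-15\right) = 2 \left(-45\right) = -90$)
$O \left(-17 - 13\right) = - 90 \left(-17 - 13\right) = \left(-90\right) \left(-30\right) = 2700$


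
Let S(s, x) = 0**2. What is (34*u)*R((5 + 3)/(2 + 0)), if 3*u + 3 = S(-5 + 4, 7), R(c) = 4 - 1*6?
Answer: 68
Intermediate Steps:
S(s, x) = 0
R(c) = -2 (R(c) = 4 - 6 = -2)
u = -1 (u = -1 + (1/3)*0 = -1 + 0 = -1)
(34*u)*R((5 + 3)/(2 + 0)) = (34*(-1))*(-2) = -34*(-2) = 68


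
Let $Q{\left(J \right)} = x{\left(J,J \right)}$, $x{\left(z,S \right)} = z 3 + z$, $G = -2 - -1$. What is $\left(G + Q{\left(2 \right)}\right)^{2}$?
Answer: $49$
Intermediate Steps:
$G = -1$ ($G = -2 + 1 = -1$)
$x{\left(z,S \right)} = 4 z$ ($x{\left(z,S \right)} = 3 z + z = 4 z$)
$Q{\left(J \right)} = 4 J$
$\left(G + Q{\left(2 \right)}\right)^{2} = \left(-1 + 4 \cdot 2\right)^{2} = \left(-1 + 8\right)^{2} = 7^{2} = 49$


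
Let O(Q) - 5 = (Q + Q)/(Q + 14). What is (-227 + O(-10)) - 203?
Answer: -430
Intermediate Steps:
O(Q) = 5 + 2*Q/(14 + Q) (O(Q) = 5 + (Q + Q)/(Q + 14) = 5 + (2*Q)/(14 + Q) = 5 + 2*Q/(14 + Q))
(-227 + O(-10)) - 203 = (-227 + 7*(10 - 10)/(14 - 10)) - 203 = (-227 + 7*0/4) - 203 = (-227 + 7*(¼)*0) - 203 = (-227 + 0) - 203 = -227 - 203 = -430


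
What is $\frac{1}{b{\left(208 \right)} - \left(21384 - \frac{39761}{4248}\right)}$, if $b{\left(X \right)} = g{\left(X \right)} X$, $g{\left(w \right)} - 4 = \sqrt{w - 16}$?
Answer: $- \frac{370702293480}{7465305415037473} - \frac{30027718656 \sqrt{3}}{7465305415037473} \approx -5.6624 \cdot 10^{-5}$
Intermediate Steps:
$g{\left(w \right)} = 4 + \sqrt{-16 + w}$ ($g{\left(w \right)} = 4 + \sqrt{w - 16} = 4 + \sqrt{-16 + w}$)
$b{\left(X \right)} = X \left(4 + \sqrt{-16 + X}\right)$ ($b{\left(X \right)} = \left(4 + \sqrt{-16 + X}\right) X = X \left(4 + \sqrt{-16 + X}\right)$)
$\frac{1}{b{\left(208 \right)} - \left(21384 - \frac{39761}{4248}\right)} = \frac{1}{208 \left(4 + \sqrt{-16 + 208}\right) - \left(21384 - \frac{39761}{4248}\right)} = \frac{1}{208 \left(4 + \sqrt{192}\right) + \left(-21384 + 39761 \cdot \frac{1}{4248}\right)} = \frac{1}{208 \left(4 + 8 \sqrt{3}\right) + \left(-21384 + \frac{39761}{4248}\right)} = \frac{1}{\left(832 + 1664 \sqrt{3}\right) - \frac{90799471}{4248}} = \frac{1}{- \frac{87265135}{4248} + 1664 \sqrt{3}}$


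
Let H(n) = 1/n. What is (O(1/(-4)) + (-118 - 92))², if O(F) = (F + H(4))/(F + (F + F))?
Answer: 44100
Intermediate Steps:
O(F) = (¼ + F)/(3*F) (O(F) = (F + 1/4)/(F + (F + F)) = (F + ¼)/(F + 2*F) = (¼ + F)/((3*F)) = (¼ + F)*(1/(3*F)) = (¼ + F)/(3*F))
(O(1/(-4)) + (-118 - 92))² = ((1 + 4/(-4))/(12*(1/(-4))) + (-118 - 92))² = ((1 + 4*(-¼))/(12*(-¼)) - 210)² = ((1/12)*(-4)*(1 - 1) - 210)² = ((1/12)*(-4)*0 - 210)² = (0 - 210)² = (-210)² = 44100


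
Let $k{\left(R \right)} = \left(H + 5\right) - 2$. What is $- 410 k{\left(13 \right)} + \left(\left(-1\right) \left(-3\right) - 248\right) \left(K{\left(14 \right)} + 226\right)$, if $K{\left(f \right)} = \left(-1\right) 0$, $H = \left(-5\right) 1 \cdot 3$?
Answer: $-50450$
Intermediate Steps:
$H = -15$ ($H = \left(-5\right) 3 = -15$)
$K{\left(f \right)} = 0$
$k{\left(R \right)} = -12$ ($k{\left(R \right)} = \left(-15 + 5\right) - 2 = -10 - 2 = -12$)
$- 410 k{\left(13 \right)} + \left(\left(-1\right) \left(-3\right) - 248\right) \left(K{\left(14 \right)} + 226\right) = \left(-410\right) \left(-12\right) + \left(\left(-1\right) \left(-3\right) - 248\right) \left(0 + 226\right) = 4920 + \left(3 - 248\right) 226 = 4920 - 55370 = -50450$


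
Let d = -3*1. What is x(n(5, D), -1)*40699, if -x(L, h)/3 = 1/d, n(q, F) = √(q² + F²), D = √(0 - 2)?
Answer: 40699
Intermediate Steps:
D = I*√2 (D = √(-2) = I*√2 ≈ 1.4142*I)
d = -3
n(q, F) = √(F² + q²)
x(L, h) = 1 (x(L, h) = -3/(-3) = -3*(-⅓) = 1)
x(n(5, D), -1)*40699 = 1*40699 = 40699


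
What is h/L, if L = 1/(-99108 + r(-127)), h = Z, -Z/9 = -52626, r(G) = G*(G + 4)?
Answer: -39542281758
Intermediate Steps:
r(G) = G*(4 + G)
Z = 473634 (Z = -9*(-52626) = 473634)
h = 473634
L = -1/83487 (L = 1/(-99108 - 127*(4 - 127)) = 1/(-99108 - 127*(-123)) = 1/(-99108 + 15621) = 1/(-83487) = -1/83487 ≈ -1.1978e-5)
h/L = 473634/(-1/83487) = 473634*(-83487) = -39542281758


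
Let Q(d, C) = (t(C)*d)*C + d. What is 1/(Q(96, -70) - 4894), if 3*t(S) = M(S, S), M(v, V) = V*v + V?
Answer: -1/10823998 ≈ -9.2387e-8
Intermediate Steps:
M(v, V) = V + V*v
t(S) = S*(1 + S)/3 (t(S) = (S*(1 + S))/3 = S*(1 + S)/3)
Q(d, C) = d + d*C²*(1 + C)/3 (Q(d, C) = ((C*(1 + C)/3)*d)*C + d = (C*d*(1 + C)/3)*C + d = d*C²*(1 + C)/3 + d = d + d*C²*(1 + C)/3)
1/(Q(96, -70) - 4894) = 1/((⅓)*96*(3 + (-70)²*(1 - 70)) - 4894) = 1/((⅓)*96*(3 + 4900*(-69)) - 4894) = 1/((⅓)*96*(3 - 338100) - 4894) = 1/((⅓)*96*(-338097) - 4894) = 1/(-10819104 - 4894) = 1/(-10823998) = -1/10823998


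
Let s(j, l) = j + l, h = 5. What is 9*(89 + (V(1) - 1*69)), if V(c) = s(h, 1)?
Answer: 234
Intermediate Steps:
V(c) = 6 (V(c) = 5 + 1 = 6)
9*(89 + (V(1) - 1*69)) = 9*(89 + (6 - 1*69)) = 9*(89 + (6 - 69)) = 9*(89 - 63) = 9*26 = 234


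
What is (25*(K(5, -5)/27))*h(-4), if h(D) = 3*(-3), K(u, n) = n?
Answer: 125/3 ≈ 41.667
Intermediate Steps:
h(D) = -9
(25*(K(5, -5)/27))*h(-4) = (25*(-5/27))*(-9) = -125/27*(-9) = 125/3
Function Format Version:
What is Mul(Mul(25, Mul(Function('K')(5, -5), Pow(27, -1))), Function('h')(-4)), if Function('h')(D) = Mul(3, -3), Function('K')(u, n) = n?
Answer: Rational(125, 3) ≈ 41.667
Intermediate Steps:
Function('h')(D) = -9
Mul(Mul(25, Mul(Function('K')(5, -5), Pow(27, -1))), Function('h')(-4)) = Mul(Mul(25, Mul(-5, Pow(27, -1))), -9) = Mul(Mul(25, Mul(-5, Rational(1, 27))), -9) = Mul(Mul(25, Rational(-5, 27)), -9) = Mul(Rational(-125, 27), -9) = Rational(125, 3)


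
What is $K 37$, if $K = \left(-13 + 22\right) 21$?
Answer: $6993$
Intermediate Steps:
$K = 189$ ($K = 9 \cdot 21 = 189$)
$K 37 = 189 \cdot 37 = 6993$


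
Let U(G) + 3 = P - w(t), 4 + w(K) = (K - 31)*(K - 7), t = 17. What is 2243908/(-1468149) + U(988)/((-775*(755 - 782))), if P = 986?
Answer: -15099723659/10240339275 ≈ -1.4745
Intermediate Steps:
w(K) = -4 + (-31 + K)*(-7 + K) (w(K) = -4 + (K - 31)*(K - 7) = -4 + (-31 + K)*(-7 + K))
U(G) = 1127 (U(G) = -3 + (986 - (213 + 17**2 - 38*17)) = -3 + (986 - (213 + 289 - 646)) = -3 + (986 - 1*(-144)) = -3 + (986 + 144) = -3 + 1130 = 1127)
2243908/(-1468149) + U(988)/((-775*(755 - 782))) = 2243908/(-1468149) + 1127/((-775*(755 - 782))) = 2243908*(-1/1468149) + 1127/((-775*(-27))) = -2243908/1468149 + 1127/20925 = -15099723659/10240339275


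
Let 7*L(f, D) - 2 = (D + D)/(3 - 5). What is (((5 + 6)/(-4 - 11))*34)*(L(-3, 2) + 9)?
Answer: -1122/5 ≈ -224.40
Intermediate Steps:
L(f, D) = 2/7 - D/7 (L(f, D) = 2/7 + ((D + D)/(3 - 5))/7 = 2/7 + ((2*D)/(-2))/7 = 2/7 + ((2*D)*(-1/2))/7 = 2/7 + (-D)/7 = 2/7 - D/7)
(((5 + 6)/(-4 - 11))*34)*(L(-3, 2) + 9) = (((5 + 6)/(-4 - 11))*34)*((2/7 - 1/7*2) + 9) = ((11/(-15))*34)*((2/7 - 2/7) + 9) = ((11*(-1/15))*34)*(0 + 9) = -11/15*34*9 = -374/15*9 = -1122/5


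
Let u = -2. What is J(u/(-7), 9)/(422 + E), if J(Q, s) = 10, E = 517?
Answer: 10/939 ≈ 0.010650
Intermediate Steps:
J(u/(-7), 9)/(422 + E) = 10/(422 + 517) = 10/939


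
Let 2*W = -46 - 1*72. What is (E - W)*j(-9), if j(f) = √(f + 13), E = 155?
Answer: 428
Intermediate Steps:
W = -59 (W = (-46 - 1*72)/2 = (-46 - 72)/2 = (½)*(-118) = -59)
j(f) = √(13 + f)
(E - W)*j(-9) = (155 - 1*(-59))*√(13 - 9) = (155 + 59)*√4 = 214*2 = 428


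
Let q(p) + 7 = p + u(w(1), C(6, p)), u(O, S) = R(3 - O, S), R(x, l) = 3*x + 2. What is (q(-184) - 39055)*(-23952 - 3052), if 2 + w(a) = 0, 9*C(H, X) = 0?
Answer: 1059339916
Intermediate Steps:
C(H, X) = 0 (C(H, X) = (⅑)*0 = 0)
R(x, l) = 2 + 3*x
w(a) = -2 (w(a) = -2 + 0 = -2)
u(O, S) = 11 - 3*O (u(O, S) = 2 + 3*(3 - O) = 2 + (9 - 3*O) = 11 - 3*O)
q(p) = 10 + p (q(p) = -7 + (p + (11 - 3*(-2))) = -7 + (p + (11 + 6)) = -7 + (p + 17) = -7 + (17 + p) = 10 + p)
(q(-184) - 39055)*(-23952 - 3052) = ((10 - 184) - 39055)*(-23952 - 3052) = (-174 - 39055)*(-27004) = -39229*(-27004) = 1059339916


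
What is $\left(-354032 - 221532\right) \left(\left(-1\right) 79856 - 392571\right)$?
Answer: $271911973828$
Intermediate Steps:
$\left(-354032 - 221532\right) \left(\left(-1\right) 79856 - 392571\right) = - 575564 \left(-79856 - 392571\right) = \left(-575564\right) \left(-472427\right) = 271911973828$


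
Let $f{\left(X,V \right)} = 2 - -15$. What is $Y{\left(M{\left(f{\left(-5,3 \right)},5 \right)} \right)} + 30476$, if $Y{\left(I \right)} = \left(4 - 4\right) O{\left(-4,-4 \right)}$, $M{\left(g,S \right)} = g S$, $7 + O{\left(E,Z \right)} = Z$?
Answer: $30476$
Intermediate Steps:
$O{\left(E,Z \right)} = -7 + Z$
$f{\left(X,V \right)} = 17$ ($f{\left(X,V \right)} = 2 + 15 = 17$)
$M{\left(g,S \right)} = S g$
$Y{\left(I \right)} = 0$ ($Y{\left(I \right)} = \left(4 - 4\right) \left(-7 - 4\right) = 0 \left(-11\right) = 0$)
$Y{\left(M{\left(f{\left(-5,3 \right)},5 \right)} \right)} + 30476 = 0 + 30476 = 30476$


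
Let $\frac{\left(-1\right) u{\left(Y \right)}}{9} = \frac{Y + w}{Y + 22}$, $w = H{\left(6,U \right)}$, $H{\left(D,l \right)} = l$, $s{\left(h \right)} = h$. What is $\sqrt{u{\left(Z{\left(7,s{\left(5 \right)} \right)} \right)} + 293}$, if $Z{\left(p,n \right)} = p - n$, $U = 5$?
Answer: $\frac{\sqrt{4646}}{4} \approx 17.04$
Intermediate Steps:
$w = 5$
$u{\left(Y \right)} = - \frac{9 \left(5 + Y\right)}{22 + Y}$ ($u{\left(Y \right)} = - 9 \frac{Y + 5}{Y + 22} = - 9 \frac{5 + Y}{22 + Y} = - \frac{9 \left(5 + Y\right)}{22 + Y}$)
$\sqrt{u{\left(Z{\left(7,s{\left(5 \right)} \right)} \right)} + 293} = \sqrt{\frac{9 \left(-5 - \left(7 - 5\right)\right)}{22 + \left(7 - 5\right)} + 293} = \sqrt{\frac{9 \left(-5 - 2\right)}{22 + 2} + 293} = \sqrt{\frac{9 \left(-5 - 2\right)}{24} + 293} = \sqrt{9 \cdot \frac{1}{24} \left(-7\right) + 293} = \sqrt{- \frac{21}{8} + 293} = \sqrt{\frac{2323}{8}} = \frac{\sqrt{4646}}{4}$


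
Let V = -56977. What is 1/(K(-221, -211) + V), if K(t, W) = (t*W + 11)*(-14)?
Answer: -1/709965 ≈ -1.4085e-6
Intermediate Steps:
K(t, W) = -154 - 14*W*t (K(t, W) = (W*t + 11)*(-14) = (11 + W*t)*(-14) = -154 - 14*W*t)
1/(K(-221, -211) + V) = 1/((-154 - 14*(-211)*(-221)) - 56977) = 1/((-154 - 652834) - 56977) = 1/(-652988 - 56977) = 1/(-709965) = -1/709965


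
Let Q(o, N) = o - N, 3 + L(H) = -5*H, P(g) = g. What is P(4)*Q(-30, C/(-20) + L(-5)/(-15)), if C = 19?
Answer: -331/3 ≈ -110.33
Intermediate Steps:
L(H) = -3 - 5*H
P(4)*Q(-30, C/(-20) + L(-5)/(-15)) = 4*(-30 - (19/(-20) + (-3 - 5*(-5))/(-15))) = 4*(-30 - (19*(-1/20) + (-3 + 25)*(-1/15))) = 4*(-30 - (-19/20 + 22*(-1/15))) = 4*(-30 - (-19/20 - 22/15)) = 4*(-30 - 1*(-29/12)) = 4*(-30 + 29/12) = 4*(-331/12) = -331/3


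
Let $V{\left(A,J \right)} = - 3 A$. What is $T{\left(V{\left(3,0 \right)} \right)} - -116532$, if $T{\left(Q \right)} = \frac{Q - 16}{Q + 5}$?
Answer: $\frac{466153}{4} \approx 1.1654 \cdot 10^{5}$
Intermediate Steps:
$T{\left(Q \right)} = \frac{-16 + Q}{5 + Q}$
$T{\left(V{\left(3,0 \right)} \right)} - -116532 = \frac{-16 - 9}{5 - 9} - -116532 = \frac{-16 - 9}{5 - 9} + 116532 = \frac{1}{-4} \left(-25\right) + 116532 = \left(- \frac{1}{4}\right) \left(-25\right) + 116532 = \frac{25}{4} + 116532 = \frac{466153}{4}$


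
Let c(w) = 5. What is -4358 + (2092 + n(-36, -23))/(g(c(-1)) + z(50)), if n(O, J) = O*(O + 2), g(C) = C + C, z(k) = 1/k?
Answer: -2017558/501 ≈ -4027.1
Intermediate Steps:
g(C) = 2*C
n(O, J) = O*(2 + O)
-4358 + (2092 + n(-36, -23))/(g(c(-1)) + z(50)) = -4358 + (2092 - 36*(2 - 36))/(2*5 + 1/50) = -4358 + (2092 - 36*(-34))/(10 + 1/50) = -4358 + (2092 + 1224)/(501/50) = -4358 + 3316*(50/501) = -4358 + 165800/501 = -2017558/501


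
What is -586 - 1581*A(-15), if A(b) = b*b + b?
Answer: -332596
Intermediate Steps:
A(b) = b + b**2 (A(b) = b**2 + b = b + b**2)
-586 - 1581*A(-15) = -586 - (-23715)*(1 - 15) = -586 - (-23715)*(-14) = -586 - 1581*210 = -586 - 332010 = -332596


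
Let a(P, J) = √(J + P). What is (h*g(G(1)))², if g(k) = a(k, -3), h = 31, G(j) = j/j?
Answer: -1922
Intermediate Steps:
G(j) = 1
g(k) = √(-3 + k)
(h*g(G(1)))² = (31*√(-3 + 1))² = (31*√(-2))² = (31*(I*√2))² = (31*I*√2)² = -1922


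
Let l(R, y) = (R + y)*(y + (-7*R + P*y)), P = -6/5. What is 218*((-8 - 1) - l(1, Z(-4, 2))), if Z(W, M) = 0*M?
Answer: -436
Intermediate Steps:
P = -6/5 (P = -6*⅕ = -6/5 ≈ -1.2000)
Z(W, M) = 0
l(R, y) = (R + y)*(-7*R - y/5) (l(R, y) = (R + y)*(y + (-7*R - 6*y/5)) = (R + y)*(-7*R - y/5))
218*((-8 - 1) - l(1, Z(-4, 2))) = 218*((-8 - 1) - (-7*1² - ⅕*0² - 36/5*1*0)) = 218*(-9 - (-7*1 - ⅕*0 + 0)) = 218*(-9 - (-7 + 0 + 0)) = 218*(-9 - 1*(-7)) = 218*(-9 + 7) = 218*(-2) = -436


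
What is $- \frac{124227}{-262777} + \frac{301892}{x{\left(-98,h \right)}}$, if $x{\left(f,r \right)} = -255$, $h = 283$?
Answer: $- \frac{79298596199}{67008135} \approx -1183.4$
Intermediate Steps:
$- \frac{124227}{-262777} + \frac{301892}{x{\left(-98,h \right)}} = - \frac{124227}{-262777} + \frac{301892}{-255} = \left(-124227\right) \left(- \frac{1}{262777}\right) + 301892 \left(- \frac{1}{255}\right) = \frac{124227}{262777} - \frac{301892}{255} = - \frac{79298596199}{67008135}$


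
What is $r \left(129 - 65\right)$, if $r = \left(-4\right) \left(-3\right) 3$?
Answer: $2304$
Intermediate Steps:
$r = 36$ ($r = 12 \cdot 3 = 36$)
$r \left(129 - 65\right) = 36 \left(129 - 65\right) = 36 \cdot 64 = 2304$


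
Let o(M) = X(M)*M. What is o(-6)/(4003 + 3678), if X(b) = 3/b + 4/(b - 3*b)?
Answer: 1/7681 ≈ 0.00013019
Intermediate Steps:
X(b) = 1/b (X(b) = 3/b + 4/((-2*b)) = 3/b + 4*(-1/(2*b)) = 3/b - 2/b = 1/b)
o(M) = 1 (o(M) = M/M = 1)
o(-6)/(4003 + 3678) = 1/(4003 + 3678) = 1/7681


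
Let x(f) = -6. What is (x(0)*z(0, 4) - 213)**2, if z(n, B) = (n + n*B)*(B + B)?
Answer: 45369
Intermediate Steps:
z(n, B) = 2*B*(n + B*n) (z(n, B) = (n + B*n)*(2*B) = 2*B*(n + B*n))
(x(0)*z(0, 4) - 213)**2 = (-12*4*0*(1 + 4) - 213)**2 = (-12*4*0*5 - 213)**2 = (-6*0 - 213)**2 = (0 - 213)**2 = (-213)**2 = 45369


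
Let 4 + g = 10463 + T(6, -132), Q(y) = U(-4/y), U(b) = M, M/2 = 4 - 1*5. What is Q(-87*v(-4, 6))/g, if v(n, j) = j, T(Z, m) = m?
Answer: -2/10327 ≈ -0.00019367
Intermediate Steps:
M = -2 (M = 2*(4 - 1*5) = 2*(4 - 5) = 2*(-1) = -2)
U(b) = -2
Q(y) = -2
g = 10327 (g = -4 + (10463 - 132) = -4 + 10331 = 10327)
Q(-87*v(-4, 6))/g = -2/10327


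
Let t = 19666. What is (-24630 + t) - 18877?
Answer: -23841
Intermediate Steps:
(-24630 + t) - 18877 = (-24630 + 19666) - 18877 = -4964 - 18877 = -23841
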